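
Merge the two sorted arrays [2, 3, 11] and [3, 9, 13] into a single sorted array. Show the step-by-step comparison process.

Merging process:

Compare 2 vs 3: take 2 from left. Merged: [2]
Compare 3 vs 3: take 3 from left. Merged: [2, 3]
Compare 11 vs 3: take 3 from right. Merged: [2, 3, 3]
Compare 11 vs 9: take 9 from right. Merged: [2, 3, 3, 9]
Compare 11 vs 13: take 11 from left. Merged: [2, 3, 3, 9, 11]
Append remaining from right: [13]. Merged: [2, 3, 3, 9, 11, 13]

Final merged array: [2, 3, 3, 9, 11, 13]
Total comparisons: 5

The merged array is [2, 3, 3, 9, 11, 13], requiring 5 comparisons. The merge step runs in O(n) time where n is the total number of elements.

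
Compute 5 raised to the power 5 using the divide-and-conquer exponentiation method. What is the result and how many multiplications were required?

Computing 5^5 by squaring (build up from 5^1; each line after the first costs one multiplication):

5^1 = 5
5^2 = (5^1)^2 = 5^2 = 25
5^4 = (5^2)^2 = 25^2 = 625
5^5 = 5 * 5^4 = 5 * 625 = 3125

Result: 3125
Multiplications needed: 3 (3 lines after 5^1)

5^5 = 3125. Using exponentiation by squaring, this requires 3 multiplications. The key idea: if the exponent is even, square the half-power; if odd, multiply by the base once.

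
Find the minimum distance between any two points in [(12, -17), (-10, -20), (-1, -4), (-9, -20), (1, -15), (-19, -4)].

Computing all pairwise distances among 6 points:

d((12, -17), (-10, -20)) = 22.2036
d((12, -17), (-1, -4)) = 18.3848
d((12, -17), (-9, -20)) = 21.2132
d((12, -17), (1, -15)) = 11.1803
d((12, -17), (-19, -4)) = 33.6155
d((-10, -20), (-1, -4)) = 18.3576
d((-10, -20), (-9, -20)) = 1.0 <-- minimum
d((-10, -20), (1, -15)) = 12.083
d((-10, -20), (-19, -4)) = 18.3576
d((-1, -4), (-9, -20)) = 17.8885
d((-1, -4), (1, -15)) = 11.1803
d((-1, -4), (-19, -4)) = 18.0
d((-9, -20), (1, -15)) = 11.1803
d((-9, -20), (-19, -4)) = 18.868
d((1, -15), (-19, -4)) = 22.8254

Closest pair: (-10, -20) and (-9, -20) with distance 1.0

The closest pair is (-10, -20) and (-9, -20) with Euclidean distance 1.0. For 6 points, brute-force pairwise comparison is shown above. For large n, the divide-and-conquer algorithm (sort by x, recurse on halves, check the dividing strip) achieves O(n log n).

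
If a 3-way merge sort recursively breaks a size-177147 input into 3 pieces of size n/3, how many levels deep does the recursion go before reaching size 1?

For divide and conquer with division factor 3:

Problem sizes at each level:
Level 0: 177147
Level 1: 59049
Level 2: 19683
Level 3: 6561
Level 4: 2187
Level 5: 729
Level 6: 243
Level 7: 81
Level 8: 27
Level 9: 9
Level 10: 3
Level 11: 1

The root is level 0 and the size-1 base case is level 11 (the tree spans levels 0 through 11, i.e. 12 levels counting the root), so the depth is the number of divisions: log_3(177147) = 11

The recursion tree depth is log_3(177147) = 11. At each level, the problem size is divided by 3, so it takes 11 divisions to reduce to a base case of size 1. The algorithm makes 3 recursive calls at each level.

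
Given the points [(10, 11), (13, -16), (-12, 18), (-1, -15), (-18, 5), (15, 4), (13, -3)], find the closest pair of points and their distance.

Computing all pairwise distances among 7 points:

d((10, 11), (13, -16)) = 27.1662
d((10, 11), (-12, 18)) = 23.0868
d((10, 11), (-1, -15)) = 28.2312
d((10, 11), (-18, 5)) = 28.6356
d((10, 11), (15, 4)) = 8.6023
d((10, 11), (13, -3)) = 14.3178
d((13, -16), (-12, 18)) = 42.2019
d((13, -16), (-1, -15)) = 14.0357
d((13, -16), (-18, 5)) = 37.4433
d((13, -16), (15, 4)) = 20.0998
d((13, -16), (13, -3)) = 13.0
d((-12, 18), (-1, -15)) = 34.7851
d((-12, 18), (-18, 5)) = 14.3178
d((-12, 18), (15, 4)) = 30.4138
d((-12, 18), (13, -3)) = 32.6497
d((-1, -15), (-18, 5)) = 26.2488
d((-1, -15), (15, 4)) = 24.8395
d((-1, -15), (13, -3)) = 18.4391
d((-18, 5), (15, 4)) = 33.0151
d((-18, 5), (13, -3)) = 32.0156
d((15, 4), (13, -3)) = 7.2801 <-- minimum

Closest pair: (15, 4) and (13, -3) with distance 7.2801

The closest pair is (15, 4) and (13, -3) with Euclidean distance 7.2801. For 7 points, brute-force pairwise comparison is shown above. For large n, the divide-and-conquer algorithm (sort by x, recurse on halves, check the dividing strip) achieves O(n log n).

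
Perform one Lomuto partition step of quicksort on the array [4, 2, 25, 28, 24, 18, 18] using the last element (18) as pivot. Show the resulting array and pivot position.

Lomuto partition with pivot = 18:

Initial array: [4, 2, 25, 28, 24, 18, 18]

arr[0]=4 <= 18: swap with position 0, array becomes [4, 2, 25, 28, 24, 18, 18]
arr[1]=2 <= 18: swap with position 1, array becomes [4, 2, 25, 28, 24, 18, 18]
arr[2]=25 > 18: no swap
arr[3]=28 > 18: no swap
arr[4]=24 > 18: no swap
arr[5]=18 <= 18: swap with position 2, array becomes [4, 2, 18, 28, 24, 25, 18]

Place pivot at position 3: [4, 2, 18, 18, 24, 25, 28]
Pivot position: 3

After partitioning with pivot 18, the array becomes [4, 2, 18, 18, 24, 25, 28]. The pivot is placed at index 3. All elements to the left of the pivot are <= 18, and all elements to the right are > 18.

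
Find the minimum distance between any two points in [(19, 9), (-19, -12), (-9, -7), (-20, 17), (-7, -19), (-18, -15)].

Computing all pairwise distances among 6 points:

d((19, 9), (-19, -12)) = 43.4166
d((19, 9), (-9, -7)) = 32.249
d((19, 9), (-20, 17)) = 39.8121
d((19, 9), (-7, -19)) = 38.2099
d((19, 9), (-18, -15)) = 44.1022
d((-19, -12), (-9, -7)) = 11.1803
d((-19, -12), (-20, 17)) = 29.0172
d((-19, -12), (-7, -19)) = 13.8924
d((-19, -12), (-18, -15)) = 3.1623 <-- minimum
d((-9, -7), (-20, 17)) = 26.4008
d((-9, -7), (-7, -19)) = 12.1655
d((-9, -7), (-18, -15)) = 12.0416
d((-20, 17), (-7, -19)) = 38.2753
d((-20, 17), (-18, -15)) = 32.0624
d((-7, -19), (-18, -15)) = 11.7047

Closest pair: (-19, -12) and (-18, -15) with distance 3.1623

The closest pair is (-19, -12) and (-18, -15) with Euclidean distance 3.1623. For 6 points, brute-force pairwise comparison is shown above. For large n, the divide-and-conquer algorithm (sort by x, recurse on halves, check the dividing strip) achieves O(n log n).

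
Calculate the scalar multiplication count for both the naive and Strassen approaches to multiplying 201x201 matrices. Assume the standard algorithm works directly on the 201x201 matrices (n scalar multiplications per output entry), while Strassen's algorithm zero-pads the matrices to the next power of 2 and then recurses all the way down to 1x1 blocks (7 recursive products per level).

Matrix multiplication for 201x201 matrices:

Strassen's algorithm requires power-of-2 dimensions. Pad 201x201 to 256x256 (next power of 2).

Standard algorithm: 201^3 = 8120601 multiplications
Strassen's algorithm: 7^(log2(256)) = 7^8 = 5764801 multiplications
Savings: 8120601 - 5764801 = 2355800 multiplications

Standard: 8120601 multiplications (201^3). Strassen: 5764801 multiplications (7^8, after padding to 256x256). Strassen reduces 8 recursive multiplications to 7 at each level.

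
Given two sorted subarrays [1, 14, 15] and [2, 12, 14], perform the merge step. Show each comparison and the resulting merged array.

Merging process:

Compare 1 vs 2: take 1 from left. Merged: [1]
Compare 14 vs 2: take 2 from right. Merged: [1, 2]
Compare 14 vs 12: take 12 from right. Merged: [1, 2, 12]
Compare 14 vs 14: take 14 from left. Merged: [1, 2, 12, 14]
Compare 15 vs 14: take 14 from right. Merged: [1, 2, 12, 14, 14]
Append remaining from left: [15]. Merged: [1, 2, 12, 14, 14, 15]

Final merged array: [1, 2, 12, 14, 14, 15]
Total comparisons: 5

The merged array is [1, 2, 12, 14, 14, 15], requiring 5 comparisons. The merge step runs in O(n) time where n is the total number of elements.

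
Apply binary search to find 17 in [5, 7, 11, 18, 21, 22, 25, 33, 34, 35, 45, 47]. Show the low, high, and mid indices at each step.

Binary search for 17 in [5, 7, 11, 18, 21, 22, 25, 33, 34, 35, 45, 47]:

lo=0, hi=11, mid=5, arr[mid]=22 -> 22 > 17, search left half
lo=0, hi=4, mid=2, arr[mid]=11 -> 11 < 17, search right half
lo=3, hi=4, mid=3, arr[mid]=18 -> 18 > 17, search left half
lo=3 > hi=2, target 17 not found

Binary search determines that 17 is not in the array after 3 comparisons. The search space was exhausted without finding the target.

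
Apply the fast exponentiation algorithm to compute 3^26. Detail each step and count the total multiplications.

Computing 3^26 by squaring (build up from 3^1; each line after the first costs one multiplication):

3^1 = 3
3^2 = (3^1)^2 = 3^2 = 9
3^3 = 3 * 3^2 = 3 * 9 = 27
3^6 = (3^3)^2 = 27^2 = 729
3^12 = (3^6)^2 = 729^2 = 531441
3^13 = 3 * 3^12 = 3 * 531441 = 1594323
3^26 = (3^13)^2 = 1594323^2 = 2541865828329

Result: 2541865828329
Multiplications needed: 6 (6 lines after 3^1)

3^26 = 2541865828329. Using exponentiation by squaring, this requires 6 multiplications. The key idea: if the exponent is even, square the half-power; if odd, multiply by the base once.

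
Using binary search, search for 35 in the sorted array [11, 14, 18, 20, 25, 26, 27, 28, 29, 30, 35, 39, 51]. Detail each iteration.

Binary search for 35 in [11, 14, 18, 20, 25, 26, 27, 28, 29, 30, 35, 39, 51]:

lo=0, hi=12, mid=6, arr[mid]=27 -> 27 < 35, search right half
lo=7, hi=12, mid=9, arr[mid]=30 -> 30 < 35, search right half
lo=10, hi=12, mid=11, arr[mid]=39 -> 39 > 35, search left half
lo=10, hi=10, mid=10, arr[mid]=35 -> Found target at index 10!

Binary search finds 35 at index 10 after 4 comparisons. The search repeatedly halves the search space by comparing with the middle element.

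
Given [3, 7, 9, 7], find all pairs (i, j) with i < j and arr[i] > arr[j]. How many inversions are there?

Finding inversions in [3, 7, 9, 7]:

(2, 3): arr[2]=9 > arr[3]=7

Total inversions: 1

The array has 1 inversion(s): (2,3). Each pair (i,j) satisfies i < j and arr[i] > arr[j].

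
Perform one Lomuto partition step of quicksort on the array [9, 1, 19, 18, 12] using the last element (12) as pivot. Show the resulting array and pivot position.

Lomuto partition with pivot = 12:

Initial array: [9, 1, 19, 18, 12]

arr[0]=9 <= 12: swap with position 0, array becomes [9, 1, 19, 18, 12]
arr[1]=1 <= 12: swap with position 1, array becomes [9, 1, 19, 18, 12]
arr[2]=19 > 12: no swap
arr[3]=18 > 12: no swap

Place pivot at position 2: [9, 1, 12, 18, 19]
Pivot position: 2

After partitioning with pivot 12, the array becomes [9, 1, 12, 18, 19]. The pivot is placed at index 2. All elements to the left of the pivot are <= 12, and all elements to the right are > 12.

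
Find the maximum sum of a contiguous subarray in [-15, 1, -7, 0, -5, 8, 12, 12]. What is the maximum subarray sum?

Using Kadane's algorithm on [-15, 1, -7, 0, -5, 8, 12, 12]:

Scanning through the array:
Position 1 (value 1): max_ending_here = 1, max_so_far = 1
Position 2 (value -7): max_ending_here = -6, max_so_far = 1
Position 3 (value 0): max_ending_here = 0, max_so_far = 1
Position 4 (value -5): max_ending_here = -5, max_so_far = 1
Position 5 (value 8): max_ending_here = 8, max_so_far = 8
Position 6 (value 12): max_ending_here = 20, max_so_far = 20
Position 7 (value 12): max_ending_here = 32, max_so_far = 32

Maximum subarray: [8, 12, 12]
Maximum sum: 32

The maximum subarray is [8, 12, 12] with sum 32. This subarray runs from index 5 to index 7.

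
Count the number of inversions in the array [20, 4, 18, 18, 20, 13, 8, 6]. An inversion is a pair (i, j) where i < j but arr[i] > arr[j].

Finding inversions in [20, 4, 18, 18, 20, 13, 8, 6]:

(0, 1): arr[0]=20 > arr[1]=4
(0, 2): arr[0]=20 > arr[2]=18
(0, 3): arr[0]=20 > arr[3]=18
(0, 5): arr[0]=20 > arr[5]=13
(0, 6): arr[0]=20 > arr[6]=8
(0, 7): arr[0]=20 > arr[7]=6
(2, 5): arr[2]=18 > arr[5]=13
(2, 6): arr[2]=18 > arr[6]=8
(2, 7): arr[2]=18 > arr[7]=6
(3, 5): arr[3]=18 > arr[5]=13
(3, 6): arr[3]=18 > arr[6]=8
(3, 7): arr[3]=18 > arr[7]=6
(4, 5): arr[4]=20 > arr[5]=13
(4, 6): arr[4]=20 > arr[6]=8
(4, 7): arr[4]=20 > arr[7]=6
(5, 6): arr[5]=13 > arr[6]=8
(5, 7): arr[5]=13 > arr[7]=6
(6, 7): arr[6]=8 > arr[7]=6

Total inversions: 18

The array has 18 inversion(s): (0,1), (0,2), (0,3), (0,5), (0,6), (0,7), (2,5), (2,6), (2,7), (3,5), (3,6), (3,7), (4,5), (4,6), (4,7), (5,6), (5,7), (6,7). Each pair (i,j) satisfies i < j and arr[i] > arr[j].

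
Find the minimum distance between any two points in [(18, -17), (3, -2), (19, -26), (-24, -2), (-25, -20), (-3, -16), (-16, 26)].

Computing all pairwise distances among 7 points:

d((18, -17), (3, -2)) = 21.2132
d((18, -17), (19, -26)) = 9.0554 <-- minimum
d((18, -17), (-24, -2)) = 44.5982
d((18, -17), (-25, -20)) = 43.1045
d((18, -17), (-3, -16)) = 21.0238
d((18, -17), (-16, 26)) = 54.8179
d((3, -2), (19, -26)) = 28.8444
d((3, -2), (-24, -2)) = 27.0
d((3, -2), (-25, -20)) = 33.2866
d((3, -2), (-3, -16)) = 15.2315
d((3, -2), (-16, 26)) = 33.8378
d((19, -26), (-24, -2)) = 49.2443
d((19, -26), (-25, -20)) = 44.4072
d((19, -26), (-3, -16)) = 24.1661
d((19, -26), (-16, 26)) = 62.6817
d((-24, -2), (-25, -20)) = 18.0278
d((-24, -2), (-3, -16)) = 25.2389
d((-24, -2), (-16, 26)) = 29.1204
d((-25, -20), (-3, -16)) = 22.3607
d((-25, -20), (-16, 26)) = 46.8722
d((-3, -16), (-16, 26)) = 43.9659

Closest pair: (18, -17) and (19, -26) with distance 9.0554

The closest pair is (18, -17) and (19, -26) with Euclidean distance 9.0554. For 7 points, brute-force pairwise comparison is shown above. For large n, the divide-and-conquer algorithm (sort by x, recurse on halves, check the dividing strip) achieves O(n log n).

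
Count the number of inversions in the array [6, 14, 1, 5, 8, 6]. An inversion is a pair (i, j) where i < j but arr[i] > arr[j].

Finding inversions in [6, 14, 1, 5, 8, 6]:

(0, 2): arr[0]=6 > arr[2]=1
(0, 3): arr[0]=6 > arr[3]=5
(1, 2): arr[1]=14 > arr[2]=1
(1, 3): arr[1]=14 > arr[3]=5
(1, 4): arr[1]=14 > arr[4]=8
(1, 5): arr[1]=14 > arr[5]=6
(4, 5): arr[4]=8 > arr[5]=6

Total inversions: 7

The array has 7 inversion(s): (0,2), (0,3), (1,2), (1,3), (1,4), (1,5), (4,5). Each pair (i,j) satisfies i < j and arr[i] > arr[j].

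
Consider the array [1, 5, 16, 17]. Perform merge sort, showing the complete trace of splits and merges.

Merge sort trace:

Split: [1, 5, 16, 17] -> [1, 5] and [16, 17]
  Split: [1, 5] -> [1] and [5]
  Merge: [1] + [5] -> [1, 5]
  Split: [16, 17] -> [16] and [17]
  Merge: [16] + [17] -> [16, 17]
Merge: [1, 5] + [16, 17] -> [1, 5, 16, 17]

Final sorted array: [1, 5, 16, 17]

The merge sort proceeds by recursively splitting the array and merging sorted halves.
After all merges, the sorted array is [1, 5, 16, 17].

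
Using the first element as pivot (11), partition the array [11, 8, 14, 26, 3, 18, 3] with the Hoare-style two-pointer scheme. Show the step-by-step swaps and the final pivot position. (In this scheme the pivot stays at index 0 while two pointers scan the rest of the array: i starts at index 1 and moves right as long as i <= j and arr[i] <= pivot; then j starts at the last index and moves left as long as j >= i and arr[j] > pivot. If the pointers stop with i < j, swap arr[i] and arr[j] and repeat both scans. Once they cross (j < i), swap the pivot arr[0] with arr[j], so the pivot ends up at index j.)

Hoare-style two-pointer partition with pivot = 11:

Initial array: [11, 8, 14, 26, 3, 18, 3]

Pointers start at i = 1, j = 6.
i stops at index 2 (arr[2]=14 > 11), j stops at index 6 (arr[6]=3 <= 11): swap arr[2] and arr[6], array becomes [11, 8, 3, 26, 3, 18, 14]
i stops at index 3 (arr[3]=26 > 11), j stops at index 4 (arr[4]=3 <= 11): swap arr[3] and arr[4], array becomes [11, 8, 3, 3, 26, 18, 14]
i ends at 4, j ends at 3: the pointers have crossed (j < i), so scanning stops.

Swap pivot arr[0] with arr[3] to place pivot at position 3: [3, 8, 3, 11, 26, 18, 14]
Pivot position: 3

After partitioning with pivot 11, the array becomes [3, 8, 3, 11, 26, 18, 14]. The pivot is placed at index 3. All elements to the left of the pivot are <= 11, and all elements to the right are > 11.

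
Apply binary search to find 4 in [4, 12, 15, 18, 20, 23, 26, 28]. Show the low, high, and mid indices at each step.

Binary search for 4 in [4, 12, 15, 18, 20, 23, 26, 28]:

lo=0, hi=7, mid=3, arr[mid]=18 -> 18 > 4, search left half
lo=0, hi=2, mid=1, arr[mid]=12 -> 12 > 4, search left half
lo=0, hi=0, mid=0, arr[mid]=4 -> Found target at index 0!

Binary search finds 4 at index 0 after 3 comparisons. The search repeatedly halves the search space by comparing with the middle element.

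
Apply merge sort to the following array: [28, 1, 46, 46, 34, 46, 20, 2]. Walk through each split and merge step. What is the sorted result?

Merge sort trace:

Split: [28, 1, 46, 46, 34, 46, 20, 2] -> [28, 1, 46, 46] and [34, 46, 20, 2]
  Split: [28, 1, 46, 46] -> [28, 1] and [46, 46]
    Split: [28, 1] -> [28] and [1]
    Merge: [28] + [1] -> [1, 28]
    Split: [46, 46] -> [46] and [46]
    Merge: [46] + [46] -> [46, 46]
  Merge: [1, 28] + [46, 46] -> [1, 28, 46, 46]
  Split: [34, 46, 20, 2] -> [34, 46] and [20, 2]
    Split: [34, 46] -> [34] and [46]
    Merge: [34] + [46] -> [34, 46]
    Split: [20, 2] -> [20] and [2]
    Merge: [20] + [2] -> [2, 20]
  Merge: [34, 46] + [2, 20] -> [2, 20, 34, 46]
Merge: [1, 28, 46, 46] + [2, 20, 34, 46] -> [1, 2, 20, 28, 34, 46, 46, 46]

Final sorted array: [1, 2, 20, 28, 34, 46, 46, 46]

The merge sort proceeds by recursively splitting the array and merging sorted halves.
After all merges, the sorted array is [1, 2, 20, 28, 34, 46, 46, 46].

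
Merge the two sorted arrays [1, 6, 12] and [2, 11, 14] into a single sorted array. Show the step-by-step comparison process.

Merging process:

Compare 1 vs 2: take 1 from left. Merged: [1]
Compare 6 vs 2: take 2 from right. Merged: [1, 2]
Compare 6 vs 11: take 6 from left. Merged: [1, 2, 6]
Compare 12 vs 11: take 11 from right. Merged: [1, 2, 6, 11]
Compare 12 vs 14: take 12 from left. Merged: [1, 2, 6, 11, 12]
Append remaining from right: [14]. Merged: [1, 2, 6, 11, 12, 14]

Final merged array: [1, 2, 6, 11, 12, 14]
Total comparisons: 5

The merged array is [1, 2, 6, 11, 12, 14], requiring 5 comparisons. The merge step runs in O(n) time where n is the total number of elements.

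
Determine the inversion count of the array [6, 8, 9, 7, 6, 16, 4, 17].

Finding inversions in [6, 8, 9, 7, 6, 16, 4, 17]:

(0, 6): arr[0]=6 > arr[6]=4
(1, 3): arr[1]=8 > arr[3]=7
(1, 4): arr[1]=8 > arr[4]=6
(1, 6): arr[1]=8 > arr[6]=4
(2, 3): arr[2]=9 > arr[3]=7
(2, 4): arr[2]=9 > arr[4]=6
(2, 6): arr[2]=9 > arr[6]=4
(3, 4): arr[3]=7 > arr[4]=6
(3, 6): arr[3]=7 > arr[6]=4
(4, 6): arr[4]=6 > arr[6]=4
(5, 6): arr[5]=16 > arr[6]=4

Total inversions: 11

The array has 11 inversion(s): (0,6), (1,3), (1,4), (1,6), (2,3), (2,4), (2,6), (3,4), (3,6), (4,6), (5,6). Each pair (i,j) satisfies i < j and arr[i] > arr[j].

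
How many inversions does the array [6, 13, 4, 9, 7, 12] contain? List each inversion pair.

Finding inversions in [6, 13, 4, 9, 7, 12]:

(0, 2): arr[0]=6 > arr[2]=4
(1, 2): arr[1]=13 > arr[2]=4
(1, 3): arr[1]=13 > arr[3]=9
(1, 4): arr[1]=13 > arr[4]=7
(1, 5): arr[1]=13 > arr[5]=12
(3, 4): arr[3]=9 > arr[4]=7

Total inversions: 6

The array has 6 inversion(s): (0,2), (1,2), (1,3), (1,4), (1,5), (3,4). Each pair (i,j) satisfies i < j and arr[i] > arr[j].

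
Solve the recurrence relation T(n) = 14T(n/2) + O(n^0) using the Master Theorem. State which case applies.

Master Theorem for T(n) = 14T(n/2) + O(n^0):

a = 14, b = 2, c = 0
log_b(a) = log_2(14) = 3.8074

Case 1: c = 0 < log_2(14) = 3.8074
T(n) = O(n^(log_2 14))

For T(n) = 14T(n/2) + O(n^0): log_2(14) = 3.8074. This is Case 1 of the Master Theorem (c < log_b(a), work dominated by leaves), giving O(n^(log_2 14)).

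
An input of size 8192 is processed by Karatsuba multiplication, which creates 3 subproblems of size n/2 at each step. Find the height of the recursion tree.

For divide and conquer with division factor 2:

Problem sizes at each level:
Level 0: 8192
Level 1: 4096
Level 2: 2048
Level 3: 1024
Level 4: 512
Level 5: 256
Level 6: 128
Level 7: 64
Level 8: 32
Level 9: 16
Level 10: 8
Level 11: 4
Level 12: 2
Level 13: 1

The root is level 0 and the size-1 base case is level 13 (the tree spans levels 0 through 13, i.e. 14 levels counting the root), so the depth is the number of divisions: log_2(8192) = 13

The recursion tree depth is log_2(8192) = 13. At each level, the problem size is divided by 2, so it takes 13 divisions to reduce to a base case of size 1. The algorithm makes 3 recursive calls at each level.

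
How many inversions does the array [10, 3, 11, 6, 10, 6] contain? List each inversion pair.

Finding inversions in [10, 3, 11, 6, 10, 6]:

(0, 1): arr[0]=10 > arr[1]=3
(0, 3): arr[0]=10 > arr[3]=6
(0, 5): arr[0]=10 > arr[5]=6
(2, 3): arr[2]=11 > arr[3]=6
(2, 4): arr[2]=11 > arr[4]=10
(2, 5): arr[2]=11 > arr[5]=6
(4, 5): arr[4]=10 > arr[5]=6

Total inversions: 7

The array has 7 inversion(s): (0,1), (0,3), (0,5), (2,3), (2,4), (2,5), (4,5). Each pair (i,j) satisfies i < j and arr[i] > arr[j].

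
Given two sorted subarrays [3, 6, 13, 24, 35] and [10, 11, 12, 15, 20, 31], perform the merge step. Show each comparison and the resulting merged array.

Merging process:

Compare 3 vs 10: take 3 from left. Merged: [3]
Compare 6 vs 10: take 6 from left. Merged: [3, 6]
Compare 13 vs 10: take 10 from right. Merged: [3, 6, 10]
Compare 13 vs 11: take 11 from right. Merged: [3, 6, 10, 11]
Compare 13 vs 12: take 12 from right. Merged: [3, 6, 10, 11, 12]
Compare 13 vs 15: take 13 from left. Merged: [3, 6, 10, 11, 12, 13]
Compare 24 vs 15: take 15 from right. Merged: [3, 6, 10, 11, 12, 13, 15]
Compare 24 vs 20: take 20 from right. Merged: [3, 6, 10, 11, 12, 13, 15, 20]
Compare 24 vs 31: take 24 from left. Merged: [3, 6, 10, 11, 12, 13, 15, 20, 24]
Compare 35 vs 31: take 31 from right. Merged: [3, 6, 10, 11, 12, 13, 15, 20, 24, 31]
Append remaining from left: [35]. Merged: [3, 6, 10, 11, 12, 13, 15, 20, 24, 31, 35]

Final merged array: [3, 6, 10, 11, 12, 13, 15, 20, 24, 31, 35]
Total comparisons: 10

The merged array is [3, 6, 10, 11, 12, 13, 15, 20, 24, 31, 35], requiring 10 comparisons. The merge step runs in O(n) time where n is the total number of elements.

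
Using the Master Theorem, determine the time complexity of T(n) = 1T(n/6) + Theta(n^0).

Master Theorem for T(n) = 1T(n/6) + O(n^0):

a = 1, b = 6, c = 0
log_b(a) = log_6(1) = 0.0000

Case 2: c = 0 = log_6(1) = 0.0000
T(n) = O(n^0 log n) = O(log n)

For T(n) = 1T(n/6) + O(n^0): log_6(1) = 0.0000. This is Case 2 of the Master Theorem (c = log_b(a), equal work at all levels), giving O(log n).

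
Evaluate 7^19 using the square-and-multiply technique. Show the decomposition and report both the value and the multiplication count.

Computing 7^19 by squaring (build up from 7^1; each line after the first costs one multiplication):

7^1 = 7
7^2 = (7^1)^2 = 7^2 = 49
7^4 = (7^2)^2 = 49^2 = 2401
7^8 = (7^4)^2 = 2401^2 = 5764801
7^9 = 7 * 7^8 = 7 * 5764801 = 40353607
7^18 = (7^9)^2 = 40353607^2 = 1628413597910449
7^19 = 7 * 7^18 = 7 * 1628413597910449 = 11398895185373143

Result: 11398895185373143
Multiplications needed: 6 (6 lines after 7^1)

7^19 = 11398895185373143. Using exponentiation by squaring, this requires 6 multiplications. The key idea: if the exponent is even, square the half-power; if odd, multiply by the base once.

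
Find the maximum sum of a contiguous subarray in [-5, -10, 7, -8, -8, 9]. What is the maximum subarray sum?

Using Kadane's algorithm on [-5, -10, 7, -8, -8, 9]:

Scanning through the array:
Position 1 (value -10): max_ending_here = -10, max_so_far = -5
Position 2 (value 7): max_ending_here = 7, max_so_far = 7
Position 3 (value -8): max_ending_here = -1, max_so_far = 7
Position 4 (value -8): max_ending_here = -8, max_so_far = 7
Position 5 (value 9): max_ending_here = 9, max_so_far = 9

Maximum subarray: [9]
Maximum sum: 9

The maximum subarray is [9] with sum 9. This subarray runs from index 5 to index 5.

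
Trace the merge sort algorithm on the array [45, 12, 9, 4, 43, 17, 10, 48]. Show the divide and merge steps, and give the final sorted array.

Merge sort trace:

Split: [45, 12, 9, 4, 43, 17, 10, 48] -> [45, 12, 9, 4] and [43, 17, 10, 48]
  Split: [45, 12, 9, 4] -> [45, 12] and [9, 4]
    Split: [45, 12] -> [45] and [12]
    Merge: [45] + [12] -> [12, 45]
    Split: [9, 4] -> [9] and [4]
    Merge: [9] + [4] -> [4, 9]
  Merge: [12, 45] + [4, 9] -> [4, 9, 12, 45]
  Split: [43, 17, 10, 48] -> [43, 17] and [10, 48]
    Split: [43, 17] -> [43] and [17]
    Merge: [43] + [17] -> [17, 43]
    Split: [10, 48] -> [10] and [48]
    Merge: [10] + [48] -> [10, 48]
  Merge: [17, 43] + [10, 48] -> [10, 17, 43, 48]
Merge: [4, 9, 12, 45] + [10, 17, 43, 48] -> [4, 9, 10, 12, 17, 43, 45, 48]

Final sorted array: [4, 9, 10, 12, 17, 43, 45, 48]

The merge sort proceeds by recursively splitting the array and merging sorted halves.
After all merges, the sorted array is [4, 9, 10, 12, 17, 43, 45, 48].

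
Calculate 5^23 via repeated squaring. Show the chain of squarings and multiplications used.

Computing 5^23 by squaring (build up from 5^1; each line after the first costs one multiplication):

5^1 = 5
5^2 = (5^1)^2 = 5^2 = 25
5^4 = (5^2)^2 = 25^2 = 625
5^5 = 5 * 5^4 = 5 * 625 = 3125
5^10 = (5^5)^2 = 3125^2 = 9765625
5^11 = 5 * 5^10 = 5 * 9765625 = 48828125
5^22 = (5^11)^2 = 48828125^2 = 2384185791015625
5^23 = 5 * 5^22 = 5 * 2384185791015625 = 11920928955078125

Result: 11920928955078125
Multiplications needed: 7 (7 lines after 5^1)

5^23 = 11920928955078125. Using exponentiation by squaring, this requires 7 multiplications. The key idea: if the exponent is even, square the half-power; if odd, multiply by the base once.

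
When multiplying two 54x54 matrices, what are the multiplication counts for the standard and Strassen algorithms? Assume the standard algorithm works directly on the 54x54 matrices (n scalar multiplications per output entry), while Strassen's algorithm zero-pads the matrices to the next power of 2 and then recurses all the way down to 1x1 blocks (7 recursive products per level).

Matrix multiplication for 54x54 matrices:

Strassen's algorithm requires power-of-2 dimensions. Pad 54x54 to 64x64 (next power of 2).

Standard algorithm: 54^3 = 157464 multiplications
Strassen's algorithm: 7^(log2(64)) = 7^6 = 117649 multiplications
Savings: 157464 - 117649 = 39815 multiplications

Standard: 157464 multiplications (54^3). Strassen: 117649 multiplications (7^6, after padding to 64x64). Strassen reduces 8 recursive multiplications to 7 at each level.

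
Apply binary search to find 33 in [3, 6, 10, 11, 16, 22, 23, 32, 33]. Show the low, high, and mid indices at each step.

Binary search for 33 in [3, 6, 10, 11, 16, 22, 23, 32, 33]:

lo=0, hi=8, mid=4, arr[mid]=16 -> 16 < 33, search right half
lo=5, hi=8, mid=6, arr[mid]=23 -> 23 < 33, search right half
lo=7, hi=8, mid=7, arr[mid]=32 -> 32 < 33, search right half
lo=8, hi=8, mid=8, arr[mid]=33 -> Found target at index 8!

Binary search finds 33 at index 8 after 4 comparisons. The search repeatedly halves the search space by comparing with the middle element.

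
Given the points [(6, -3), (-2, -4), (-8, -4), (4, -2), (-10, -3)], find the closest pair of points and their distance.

Computing all pairwise distances among 5 points:

d((6, -3), (-2, -4)) = 8.0623
d((6, -3), (-8, -4)) = 14.0357
d((6, -3), (4, -2)) = 2.2361 <-- minimum
d((6, -3), (-10, -3)) = 16.0
d((-2, -4), (-8, -4)) = 6.0
d((-2, -4), (4, -2)) = 6.3246
d((-2, -4), (-10, -3)) = 8.0623
d((-8, -4), (4, -2)) = 12.1655
d((-8, -4), (-10, -3)) = 2.2361 <-- minimum
d((4, -2), (-10, -3)) = 14.0357

Minimum distance: 2.2361 (tie among 2 pairs: (6, -3) and (4, -2); (-8, -4) and (-10, -3))

The minimum Euclidean distance is 2.2361. There is a tie: 2 pairs achieve this minimum — (6, -3) and (4, -2); (-8, -4) and (-10, -3). Any of these is a valid closest pair. For 5 points, brute-force pairwise comparison is shown above. For large n, the divide-and-conquer algorithm (sort by x, recurse on halves, check the dividing strip) achieves O(n log n).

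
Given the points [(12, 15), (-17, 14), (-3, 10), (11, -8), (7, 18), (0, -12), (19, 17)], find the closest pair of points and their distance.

Computing all pairwise distances among 7 points:

d((12, 15), (-17, 14)) = 29.0172
d((12, 15), (-3, 10)) = 15.8114
d((12, 15), (11, -8)) = 23.0217
d((12, 15), (7, 18)) = 5.831 <-- minimum
d((12, 15), (0, -12)) = 29.5466
d((12, 15), (19, 17)) = 7.2801
d((-17, 14), (-3, 10)) = 14.5602
d((-17, 14), (11, -8)) = 35.609
d((-17, 14), (7, 18)) = 24.3311
d((-17, 14), (0, -12)) = 31.0644
d((-17, 14), (19, 17)) = 36.1248
d((-3, 10), (11, -8)) = 22.8035
d((-3, 10), (7, 18)) = 12.8062
d((-3, 10), (0, -12)) = 22.2036
d((-3, 10), (19, 17)) = 23.0868
d((11, -8), (7, 18)) = 26.3059
d((11, -8), (0, -12)) = 11.7047
d((11, -8), (19, 17)) = 26.2488
d((7, 18), (0, -12)) = 30.8058
d((7, 18), (19, 17)) = 12.0416
d((0, -12), (19, 17)) = 34.6699

Closest pair: (12, 15) and (7, 18) with distance 5.831

The closest pair is (12, 15) and (7, 18) with Euclidean distance 5.831. For 7 points, brute-force pairwise comparison is shown above. For large n, the divide-and-conquer algorithm (sort by x, recurse on halves, check the dividing strip) achieves O(n log n).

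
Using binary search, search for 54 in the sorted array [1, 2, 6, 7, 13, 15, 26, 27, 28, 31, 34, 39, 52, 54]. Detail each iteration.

Binary search for 54 in [1, 2, 6, 7, 13, 15, 26, 27, 28, 31, 34, 39, 52, 54]:

lo=0, hi=13, mid=6, arr[mid]=26 -> 26 < 54, search right half
lo=7, hi=13, mid=10, arr[mid]=34 -> 34 < 54, search right half
lo=11, hi=13, mid=12, arr[mid]=52 -> 52 < 54, search right half
lo=13, hi=13, mid=13, arr[mid]=54 -> Found target at index 13!

Binary search finds 54 at index 13 after 4 comparisons. The search repeatedly halves the search space by comparing with the middle element.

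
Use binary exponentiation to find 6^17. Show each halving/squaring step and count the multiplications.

Computing 6^17 by squaring (build up from 6^1; each line after the first costs one multiplication):

6^1 = 6
6^2 = (6^1)^2 = 6^2 = 36
6^4 = (6^2)^2 = 36^2 = 1296
6^8 = (6^4)^2 = 1296^2 = 1679616
6^16 = (6^8)^2 = 1679616^2 = 2821109907456
6^17 = 6 * 6^16 = 6 * 2821109907456 = 16926659444736

Result: 16926659444736
Multiplications needed: 5 (5 lines after 6^1)

6^17 = 16926659444736. Using exponentiation by squaring, this requires 5 multiplications. The key idea: if the exponent is even, square the half-power; if odd, multiply by the base once.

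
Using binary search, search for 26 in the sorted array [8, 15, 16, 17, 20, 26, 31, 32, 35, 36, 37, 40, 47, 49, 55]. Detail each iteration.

Binary search for 26 in [8, 15, 16, 17, 20, 26, 31, 32, 35, 36, 37, 40, 47, 49, 55]:

lo=0, hi=14, mid=7, arr[mid]=32 -> 32 > 26, search left half
lo=0, hi=6, mid=3, arr[mid]=17 -> 17 < 26, search right half
lo=4, hi=6, mid=5, arr[mid]=26 -> Found target at index 5!

Binary search finds 26 at index 5 after 3 comparisons. The search repeatedly halves the search space by comparing with the middle element.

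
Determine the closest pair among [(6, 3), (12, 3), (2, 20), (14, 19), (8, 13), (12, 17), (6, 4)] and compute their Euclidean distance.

Computing all pairwise distances among 7 points:

d((6, 3), (12, 3)) = 6.0
d((6, 3), (2, 20)) = 17.4642
d((6, 3), (14, 19)) = 17.8885
d((6, 3), (8, 13)) = 10.198
d((6, 3), (12, 17)) = 15.2315
d((6, 3), (6, 4)) = 1.0 <-- minimum
d((12, 3), (2, 20)) = 19.7231
d((12, 3), (14, 19)) = 16.1245
d((12, 3), (8, 13)) = 10.7703
d((12, 3), (12, 17)) = 14.0
d((12, 3), (6, 4)) = 6.0828
d((2, 20), (14, 19)) = 12.0416
d((2, 20), (8, 13)) = 9.2195
d((2, 20), (12, 17)) = 10.4403
d((2, 20), (6, 4)) = 16.4924
d((14, 19), (8, 13)) = 8.4853
d((14, 19), (12, 17)) = 2.8284
d((14, 19), (6, 4)) = 17.0
d((8, 13), (12, 17)) = 5.6569
d((8, 13), (6, 4)) = 9.2195
d((12, 17), (6, 4)) = 14.3178

Closest pair: (6, 3) and (6, 4) with distance 1.0

The closest pair is (6, 3) and (6, 4) with Euclidean distance 1.0. For 7 points, brute-force pairwise comparison is shown above. For large n, the divide-and-conquer algorithm (sort by x, recurse on halves, check the dividing strip) achieves O(n log n).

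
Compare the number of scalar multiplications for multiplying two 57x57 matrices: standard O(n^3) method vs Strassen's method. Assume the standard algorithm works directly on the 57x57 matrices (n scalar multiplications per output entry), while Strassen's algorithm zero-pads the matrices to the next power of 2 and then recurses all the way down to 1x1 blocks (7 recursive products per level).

Matrix multiplication for 57x57 matrices:

Strassen's algorithm requires power-of-2 dimensions. Pad 57x57 to 64x64 (next power of 2).

Standard algorithm: 57^3 = 185193 multiplications
Strassen's algorithm: 7^(log2(64)) = 7^6 = 117649 multiplications
Savings: 185193 - 117649 = 67544 multiplications

Standard: 185193 multiplications (57^3). Strassen: 117649 multiplications (7^6, after padding to 64x64). Strassen reduces 8 recursive multiplications to 7 at each level.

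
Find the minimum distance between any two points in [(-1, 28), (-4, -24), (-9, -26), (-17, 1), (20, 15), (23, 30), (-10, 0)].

Computing all pairwise distances among 7 points:

d((-1, 28), (-4, -24)) = 52.0865
d((-1, 28), (-9, -26)) = 54.5894
d((-1, 28), (-17, 1)) = 31.3847
d((-1, 28), (20, 15)) = 24.6982
d((-1, 28), (23, 30)) = 24.0832
d((-1, 28), (-10, 0)) = 29.4109
d((-4, -24), (-9, -26)) = 5.3852 <-- minimum
d((-4, -24), (-17, 1)) = 28.178
d((-4, -24), (20, 15)) = 45.793
d((-4, -24), (23, 30)) = 60.3738
d((-4, -24), (-10, 0)) = 24.7386
d((-9, -26), (-17, 1)) = 28.1603
d((-9, -26), (20, 15)) = 50.2195
d((-9, -26), (23, 30)) = 64.4981
d((-9, -26), (-10, 0)) = 26.0192
d((-17, 1), (20, 15)) = 39.5601
d((-17, 1), (23, 30)) = 49.4065
d((-17, 1), (-10, 0)) = 7.0711
d((20, 15), (23, 30)) = 15.2971
d((20, 15), (-10, 0)) = 33.541
d((23, 30), (-10, 0)) = 44.5982

Closest pair: (-4, -24) and (-9, -26) with distance 5.3852

The closest pair is (-4, -24) and (-9, -26) with Euclidean distance 5.3852. For 7 points, brute-force pairwise comparison is shown above. For large n, the divide-and-conquer algorithm (sort by x, recurse on halves, check the dividing strip) achieves O(n log n).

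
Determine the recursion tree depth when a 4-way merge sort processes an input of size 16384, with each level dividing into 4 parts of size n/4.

For divide and conquer with division factor 4:

Problem sizes at each level:
Level 0: 16384
Level 1: 4096
Level 2: 1024
Level 3: 256
Level 4: 64
Level 5: 16
Level 6: 4
Level 7: 1

The root is level 0 and the size-1 base case is level 7 (the tree spans levels 0 through 7, i.e. 8 levels counting the root), so the depth is the number of divisions: log_4(16384) = 7

The recursion tree depth is log_4(16384) = 7. At each level, the problem size is divided by 4, so it takes 7 divisions to reduce to a base case of size 1. The algorithm makes 4 recursive calls at each level.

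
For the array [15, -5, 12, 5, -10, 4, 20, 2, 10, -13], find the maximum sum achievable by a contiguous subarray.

Using Kadane's algorithm on [15, -5, 12, 5, -10, 4, 20, 2, 10, -13]:

Scanning through the array:
Position 1 (value -5): max_ending_here = 10, max_so_far = 15
Position 2 (value 12): max_ending_here = 22, max_so_far = 22
Position 3 (value 5): max_ending_here = 27, max_so_far = 27
Position 4 (value -10): max_ending_here = 17, max_so_far = 27
Position 5 (value 4): max_ending_here = 21, max_so_far = 27
Position 6 (value 20): max_ending_here = 41, max_so_far = 41
Position 7 (value 2): max_ending_here = 43, max_so_far = 43
Position 8 (value 10): max_ending_here = 53, max_so_far = 53
Position 9 (value -13): max_ending_here = 40, max_so_far = 53

Maximum subarray: [15, -5, 12, 5, -10, 4, 20, 2, 10]
Maximum sum: 53

The maximum subarray is [15, -5, 12, 5, -10, 4, 20, 2, 10] with sum 53. This subarray runs from index 0 to index 8.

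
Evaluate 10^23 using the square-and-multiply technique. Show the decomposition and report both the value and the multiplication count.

Computing 10^23 by squaring (build up from 10^1; each line after the first costs one multiplication):

10^1 = 10
10^2 = (10^1)^2 = 10^2 = 100
10^4 = (10^2)^2 = 100^2 = 10000
10^5 = 10 * 10^4 = 10 * 10000 = 100000
10^10 = (10^5)^2 = 100000^2 = 10000000000
10^11 = 10 * 10^10 = 10 * 10000000000 = 100000000000
10^22 = (10^11)^2 = 100000000000^2 = 10000000000000000000000
10^23 = 10 * 10^22 = 10 * 10000000000000000000000 = 100000000000000000000000

Result: 100000000000000000000000
Multiplications needed: 7 (7 lines after 10^1)

10^23 = 100000000000000000000000. Using exponentiation by squaring, this requires 7 multiplications. The key idea: if the exponent is even, square the half-power; if odd, multiply by the base once.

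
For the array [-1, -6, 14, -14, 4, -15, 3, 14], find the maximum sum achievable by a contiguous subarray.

Using Kadane's algorithm on [-1, -6, 14, -14, 4, -15, 3, 14]:

Scanning through the array:
Position 1 (value -6): max_ending_here = -6, max_so_far = -1
Position 2 (value 14): max_ending_here = 14, max_so_far = 14
Position 3 (value -14): max_ending_here = 0, max_so_far = 14
Position 4 (value 4): max_ending_here = 4, max_so_far = 14
Position 5 (value -15): max_ending_here = -11, max_so_far = 14
Position 6 (value 3): max_ending_here = 3, max_so_far = 14
Position 7 (value 14): max_ending_here = 17, max_so_far = 17

Maximum subarray: [3, 14]
Maximum sum: 17

The maximum subarray is [3, 14] with sum 17. This subarray runs from index 6 to index 7.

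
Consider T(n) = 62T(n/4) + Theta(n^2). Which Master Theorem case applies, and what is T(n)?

Master Theorem for T(n) = 62T(n/4) + O(n^2):

a = 62, b = 4, c = 2
log_b(a) = log_4(62) = 2.9771

Case 1: c = 2 < log_4(62) = 2.9771
T(n) = O(n^(log_4 62))

For T(n) = 62T(n/4) + O(n^2): log_4(62) = 2.9771. This is Case 1 of the Master Theorem (c < log_b(a), work dominated by leaves), giving O(n^(log_4 62)).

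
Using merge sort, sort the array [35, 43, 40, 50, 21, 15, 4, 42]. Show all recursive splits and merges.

Merge sort trace:

Split: [35, 43, 40, 50, 21, 15, 4, 42] -> [35, 43, 40, 50] and [21, 15, 4, 42]
  Split: [35, 43, 40, 50] -> [35, 43] and [40, 50]
    Split: [35, 43] -> [35] and [43]
    Merge: [35] + [43] -> [35, 43]
    Split: [40, 50] -> [40] and [50]
    Merge: [40] + [50] -> [40, 50]
  Merge: [35, 43] + [40, 50] -> [35, 40, 43, 50]
  Split: [21, 15, 4, 42] -> [21, 15] and [4, 42]
    Split: [21, 15] -> [21] and [15]
    Merge: [21] + [15] -> [15, 21]
    Split: [4, 42] -> [4] and [42]
    Merge: [4] + [42] -> [4, 42]
  Merge: [15, 21] + [4, 42] -> [4, 15, 21, 42]
Merge: [35, 40, 43, 50] + [4, 15, 21, 42] -> [4, 15, 21, 35, 40, 42, 43, 50]

Final sorted array: [4, 15, 21, 35, 40, 42, 43, 50]

The merge sort proceeds by recursively splitting the array and merging sorted halves.
After all merges, the sorted array is [4, 15, 21, 35, 40, 42, 43, 50].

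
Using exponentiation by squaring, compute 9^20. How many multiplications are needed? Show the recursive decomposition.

Computing 9^20 by squaring (build up from 9^1; each line after the first costs one multiplication):

9^1 = 9
9^2 = (9^1)^2 = 9^2 = 81
9^4 = (9^2)^2 = 81^2 = 6561
9^5 = 9 * 9^4 = 9 * 6561 = 59049
9^10 = (9^5)^2 = 59049^2 = 3486784401
9^20 = (9^10)^2 = 3486784401^2 = 12157665459056928801

Result: 12157665459056928801
Multiplications needed: 5 (5 lines after 9^1)

9^20 = 12157665459056928801. Using exponentiation by squaring, this requires 5 multiplications. The key idea: if the exponent is even, square the half-power; if odd, multiply by the base once.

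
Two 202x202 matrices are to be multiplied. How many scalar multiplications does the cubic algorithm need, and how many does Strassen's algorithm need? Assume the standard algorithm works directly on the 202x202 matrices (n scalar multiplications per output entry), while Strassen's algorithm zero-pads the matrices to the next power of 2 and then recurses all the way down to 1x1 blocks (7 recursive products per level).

Matrix multiplication for 202x202 matrices:

Strassen's algorithm requires power-of-2 dimensions. Pad 202x202 to 256x256 (next power of 2).

Standard algorithm: 202^3 = 8242408 multiplications
Strassen's algorithm: 7^(log2(256)) = 7^8 = 5764801 multiplications
Savings: 8242408 - 5764801 = 2477607 multiplications

Standard: 8242408 multiplications (202^3). Strassen: 5764801 multiplications (7^8, after padding to 256x256). Strassen reduces 8 recursive multiplications to 7 at each level.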